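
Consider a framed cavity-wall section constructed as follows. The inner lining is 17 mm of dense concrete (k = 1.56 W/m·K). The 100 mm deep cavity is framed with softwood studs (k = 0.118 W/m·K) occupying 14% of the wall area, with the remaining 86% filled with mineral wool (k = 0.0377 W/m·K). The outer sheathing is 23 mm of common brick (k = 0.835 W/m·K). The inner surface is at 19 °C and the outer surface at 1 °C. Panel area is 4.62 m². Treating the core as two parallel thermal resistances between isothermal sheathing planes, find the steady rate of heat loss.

Q ≈ 39.9 W

Sheathing layers in series; stud and cavity paths in parallel between them.
R_inner = 0.017/(1.56×4.62) = 0.002359 K/W
R_stud  = 0.1/(0.118×0.14×4.62) = 1.31 K/W
R_cav   = 0.1/(0.0377×0.86×4.62) = 0.6676 K/W
1/R_core = 1/R_stud + 1/R_cav → R_core = 0.4423 K/W
R_outer = 0.023/(0.835×4.62) = 0.005962 K/W
R_total = 0.4506 K/W
Q = ΔT/R_total = 18/0.4506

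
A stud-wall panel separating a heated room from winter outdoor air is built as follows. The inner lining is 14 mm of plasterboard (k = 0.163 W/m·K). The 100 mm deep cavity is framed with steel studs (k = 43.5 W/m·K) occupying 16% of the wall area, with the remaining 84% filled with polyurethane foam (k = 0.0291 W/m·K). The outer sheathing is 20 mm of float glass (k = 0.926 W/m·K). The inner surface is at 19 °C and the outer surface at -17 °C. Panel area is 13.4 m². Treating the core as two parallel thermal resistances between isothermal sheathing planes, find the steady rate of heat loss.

Q ≈ 3960 W

Sheathing layers in series; stud and cavity paths in parallel between them.
R_inner = 0.014/(0.163×13.4) = 0.00641 K/W
R_stud  = 0.1/(43.5×0.16×13.4) = 0.001072 K/W
R_cav   = 0.1/(0.0291×0.84×13.4) = 0.3053 K/W
1/R_core = 1/R_stud + 1/R_cav → R_core = 0.001068 K/W
R_outer = 0.02/(0.926×13.4) = 0.001612 K/W
R_total = 0.00909 K/W
Q = ΔT/R_total = 36/0.00909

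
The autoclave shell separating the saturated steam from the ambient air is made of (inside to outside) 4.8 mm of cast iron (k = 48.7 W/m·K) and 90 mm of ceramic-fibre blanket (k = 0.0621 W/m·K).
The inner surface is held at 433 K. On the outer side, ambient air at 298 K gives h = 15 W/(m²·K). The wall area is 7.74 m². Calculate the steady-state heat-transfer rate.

Treating each layer as a thermal resistance in series:
R_cast iron = L/(kA) = 0.0048/(48.7×7.74) = 1.273×10^-5 K/W
R_ceramic-fibre blanket = L/(kA) = 0.09/(0.0621×7.74) = 0.1872 K/W
R_outer film = 1/(h_o·A) = 1/(15×7.74) = 0.008613 K/W
R_total = 0.1959 K/W
Q = ΔT / R_total = 135 / 0.1959

Q ≈ 689 W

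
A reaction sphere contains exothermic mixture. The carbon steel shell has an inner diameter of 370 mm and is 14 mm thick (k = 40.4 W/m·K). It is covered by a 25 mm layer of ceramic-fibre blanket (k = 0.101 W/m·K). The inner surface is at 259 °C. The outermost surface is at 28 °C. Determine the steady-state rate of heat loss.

Q ≈ 522 W

Spherical conduction: R = (1/r_in − 1/r_out)/(4πk) per layer; series-sum.
R_carbon steel shell = (1/0.185 − 1/0.199)/(4π×40.4) = 7.491×10^-4 K/W
R_ceramic-fibre blanket = (1/0.199 − 1/0.224)/(4π×0.101) = 0.4419 K/W
R_total = 0.4426 K/W
Q = ΔT/R_total = 231/0.4426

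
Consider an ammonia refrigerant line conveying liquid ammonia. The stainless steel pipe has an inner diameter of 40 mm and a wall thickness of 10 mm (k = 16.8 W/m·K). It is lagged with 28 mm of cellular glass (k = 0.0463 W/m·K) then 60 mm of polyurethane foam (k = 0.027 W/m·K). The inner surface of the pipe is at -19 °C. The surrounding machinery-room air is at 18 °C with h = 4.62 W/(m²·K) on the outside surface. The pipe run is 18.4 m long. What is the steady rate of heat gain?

Q ≈ 101 W

For a radial system each layer contributes R = ln(r_out/r_in)/(2πkL); films add R = 1/(hA).
R_stainless steel pipe wall = ln(30/20)/(2π×16.8×18.4) = 2.088×10^-4 K/W
R_cellular glass = ln(58/30)/(2π×0.0463×18.4) = 0.1232 K/W
R_polyurethane foam = ln(118/58)/(2π×0.027×18.4) = 0.2275 K/W
R_outer film = 1/(h_o·2πr_oL) = 1/(4.62×2π×0.118×18.4) = 0.01587 K/W
R_total = 0.3668 K/W
Q = ΔT/R_total = 37/0.3668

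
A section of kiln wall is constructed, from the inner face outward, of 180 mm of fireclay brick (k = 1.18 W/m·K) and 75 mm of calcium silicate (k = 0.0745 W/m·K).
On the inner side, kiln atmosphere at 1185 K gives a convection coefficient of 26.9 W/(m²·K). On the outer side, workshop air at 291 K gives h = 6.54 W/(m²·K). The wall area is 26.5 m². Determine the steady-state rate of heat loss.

Q ≈ 17600 W

Series thermal resistances:
R_inner film = 1/(h_i·A) = 1/(26.9×26.5) = 0.001403 K/W
R_fireclay brick = L/(kA) = 0.18/(1.18×26.5) = 0.005756 K/W
R_calcium silicate = L/(kA) = 0.075/(0.0745×26.5) = 0.03799 K/W
R_outer film = 1/(h_o·A) = 1/(6.54×26.5) = 0.00577 K/W
R_total = 0.05092 K/W
Q = ΔT / R_total = 894 / 0.05092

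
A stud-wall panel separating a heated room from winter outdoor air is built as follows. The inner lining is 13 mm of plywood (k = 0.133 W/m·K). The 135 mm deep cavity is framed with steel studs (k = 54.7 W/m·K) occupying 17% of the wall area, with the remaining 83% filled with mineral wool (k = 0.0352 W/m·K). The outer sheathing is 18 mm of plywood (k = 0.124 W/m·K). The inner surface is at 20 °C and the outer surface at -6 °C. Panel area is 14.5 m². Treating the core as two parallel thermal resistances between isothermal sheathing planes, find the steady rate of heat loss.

Sheathing layers in series; stud and cavity paths in parallel between them.
R_inner = 0.013/(0.133×14.5) = 0.006741 K/W
R_stud  = 0.135/(54.7×0.17×14.5) = 0.001001 K/W
R_cav   = 0.135/(0.0352×0.83×14.5) = 0.3187 K/W
1/R_core = 1/R_stud + 1/R_cav → R_core = 9.981×10^-4 K/W
R_outer = 0.018/(0.124×14.5) = 0.01001 K/W
R_total = 0.01775 K/W
Q = ΔT/R_total = 26/0.01775

Q ≈ 1460 W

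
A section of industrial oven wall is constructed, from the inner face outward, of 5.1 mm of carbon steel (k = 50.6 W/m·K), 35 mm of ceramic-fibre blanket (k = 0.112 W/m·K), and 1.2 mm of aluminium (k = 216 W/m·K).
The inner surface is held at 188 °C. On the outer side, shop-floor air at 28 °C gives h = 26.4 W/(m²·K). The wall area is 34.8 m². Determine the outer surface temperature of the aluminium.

Series thermal resistances:
R_carbon steel = L/(kA) = 0.0051/(50.6×34.8) = 2.896×10^-6 K/W
R_ceramic-fibre blanket = L/(kA) = 0.035/(0.112×34.8) = 0.00898 K/W
R_aluminium = L/(kA) = 0.0012/(216×34.8) = 1.596×10^-7 K/W
R_outer film = 1/(h_o·A) = 1/(26.4×34.8) = 0.001088 K/W
R_total = 0.01007 K/W;  Q = ΔT/R_total = 160/0.01007 = 15890 W
T_interface = T_inner − Q·ΣR(inner→interface) = 188 − 15900×0.008983

T ≈ 45.3 °C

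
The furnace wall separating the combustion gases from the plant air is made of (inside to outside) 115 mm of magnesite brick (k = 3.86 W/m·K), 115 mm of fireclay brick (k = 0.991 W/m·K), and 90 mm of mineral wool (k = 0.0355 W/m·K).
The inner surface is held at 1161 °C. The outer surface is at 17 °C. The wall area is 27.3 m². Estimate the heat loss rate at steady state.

Using the resistance-network approach (series):
R_magnesite brick = L/(kA) = 0.115/(3.86×27.3) = 0.001091 K/W
R_fireclay brick = L/(kA) = 0.115/(0.991×27.3) = 0.004251 K/W
R_mineral wool = L/(kA) = 0.09/(0.0355×27.3) = 0.09286 K/W
R_total = 0.09821 K/W
Q = ΔT / R_total = 1144 / 0.09821

Q ≈ 11600 W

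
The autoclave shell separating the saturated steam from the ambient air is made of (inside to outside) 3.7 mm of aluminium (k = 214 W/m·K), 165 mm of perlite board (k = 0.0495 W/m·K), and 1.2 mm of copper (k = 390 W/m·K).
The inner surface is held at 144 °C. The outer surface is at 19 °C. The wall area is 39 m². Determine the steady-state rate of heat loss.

Thermal resistances in series:
R_aluminium = L/(kA) = 0.0037/(214×39) = 4.433×10^-7 K/W
R_perlite board = L/(kA) = 0.165/(0.0495×39) = 0.08547 K/W
R_copper = L/(kA) = 0.0012/(390×39) = 7.89×10^-8 K/W
R_total = 0.08547 K/W
Q = ΔT / R_total = 125 / 0.08547

Q ≈ 1460 W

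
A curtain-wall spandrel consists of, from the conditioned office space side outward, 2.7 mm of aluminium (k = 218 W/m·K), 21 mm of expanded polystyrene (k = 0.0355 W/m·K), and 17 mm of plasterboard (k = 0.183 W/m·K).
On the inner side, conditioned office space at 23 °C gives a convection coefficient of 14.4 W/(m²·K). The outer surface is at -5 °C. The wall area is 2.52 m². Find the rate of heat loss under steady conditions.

Q ≈ 93.6 W

Model the wall as resistances in series:
R_inner film = 1/(h_i·A) = 1/(14.4×2.52) = 0.02756 K/W
R_aluminium = L/(kA) = 0.0027/(218×2.52) = 4.915×10^-6 K/W
R_expanded polystyrene = L/(kA) = 0.021/(0.0355×2.52) = 0.2347 K/W
R_plasterboard = L/(kA) = 0.017/(0.183×2.52) = 0.03686 K/W
R_total = 0.2992 K/W
Q = ΔT / R_total = 28 / 0.2992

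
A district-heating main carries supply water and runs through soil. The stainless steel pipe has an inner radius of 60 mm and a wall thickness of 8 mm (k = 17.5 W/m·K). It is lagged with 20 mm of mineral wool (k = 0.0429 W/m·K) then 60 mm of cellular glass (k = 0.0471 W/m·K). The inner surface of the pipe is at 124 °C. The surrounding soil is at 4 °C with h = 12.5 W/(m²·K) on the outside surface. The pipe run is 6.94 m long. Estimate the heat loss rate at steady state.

Q ≈ 297 W

For a radial system each layer contributes R = ln(r_out/r_in)/(2πkL); films add R = 1/(hA).
R_stainless steel pipe wall = ln(68/60)/(2π×17.5×6.94) = 1.64×10^-4 K/W
R_mineral wool = ln(88/68)/(2π×0.0429×6.94) = 0.1378 K/W
R_cellular glass = ln(148/88)/(2π×0.0471×6.94) = 0.2531 K/W
R_outer film = 1/(h_o·2πr_oL) = 1/(12.5×2π×0.148×6.94) = 0.0124 K/W
R_total = 0.4035 K/W
Q = ΔT/R_total = 120/0.4035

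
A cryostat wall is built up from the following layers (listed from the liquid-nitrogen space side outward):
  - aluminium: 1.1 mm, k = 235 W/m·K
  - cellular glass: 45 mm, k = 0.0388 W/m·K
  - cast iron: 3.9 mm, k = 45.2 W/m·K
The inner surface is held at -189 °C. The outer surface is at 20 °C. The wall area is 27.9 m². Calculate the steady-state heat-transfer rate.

Q ≈ 5030 W

Treating each layer as a thermal resistance in series:
R_aluminium = L/(kA) = 0.0011/(235×27.9) = 1.678×10^-7 K/W
R_cellular glass = L/(kA) = 0.045/(0.0388×27.9) = 0.04157 K/W
R_cast iron = L/(kA) = 0.0039/(45.2×27.9) = 3.093×10^-6 K/W
R_total = 0.04157 K/W
Q = ΔT / R_total = 209 / 0.04157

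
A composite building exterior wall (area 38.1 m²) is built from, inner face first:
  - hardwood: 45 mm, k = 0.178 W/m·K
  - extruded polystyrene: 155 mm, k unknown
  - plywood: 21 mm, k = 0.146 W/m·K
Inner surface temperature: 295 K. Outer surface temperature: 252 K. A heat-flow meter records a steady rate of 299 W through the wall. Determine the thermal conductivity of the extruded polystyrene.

Thermal resistances in series:
R_hardwood = L/(kA) = 0.045/(0.178×38.1) = 0.006635 K/W
R_plywood = L/(kA) = 0.021/(0.146×38.1) = 0.003775 K/W
Sum of known resistances R_other = 0.01041 K/W
Total R = ΔT/Q = 43/299 = 0.1438 K/W
R_extruded polystyrene = R_total − R_other = 0.1334 K/W
k = L/(R·A) = 0.155/(0.1334×38.1)

k ≈ 0.0305 W/(m·K)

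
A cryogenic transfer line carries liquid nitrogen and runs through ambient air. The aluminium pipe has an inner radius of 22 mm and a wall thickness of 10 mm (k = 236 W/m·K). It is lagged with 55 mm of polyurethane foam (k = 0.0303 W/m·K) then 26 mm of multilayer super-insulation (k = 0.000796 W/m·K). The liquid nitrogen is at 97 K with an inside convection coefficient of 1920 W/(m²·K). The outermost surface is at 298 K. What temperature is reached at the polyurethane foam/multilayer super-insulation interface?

T ≈ 115 K

Treating each annulus and film as a series resistance:
R_inner film = 1/(h_i·2πr₁L) = 1/(1920×2π×0.022×1) = 0.003768 K/W
R_aluminium pipe wall = ln(32/22)/(2π×236×1) = 2.527×10^-4 K/W
R_polyurethane foam = ln(87/32)/(2π×0.0303×1) = 5.254 K/W
R_multilayer super-insulation = ln(113/87)/(2π×0.000796×1) = 52.28 K/W
R_total = 57.54 K/W
Q = ΔT/R_total = 201/57.54
Q = 3.49 W/m
T_interface = T_inner + Q·ΣR(inner→interface) = 97 + 3.49×5.258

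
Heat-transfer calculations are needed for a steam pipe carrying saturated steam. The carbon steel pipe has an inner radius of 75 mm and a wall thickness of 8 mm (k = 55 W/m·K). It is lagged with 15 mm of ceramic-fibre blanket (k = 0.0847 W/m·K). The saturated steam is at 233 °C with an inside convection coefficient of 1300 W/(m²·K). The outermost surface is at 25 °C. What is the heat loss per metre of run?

For a radial system each layer contributes R = ln(r_out/r_in)/(2πkL); films add R = 1/(hA).
R_inner film = 1/(h_i·2πr₁L) = 1/(1300×2π×0.075×1) = 0.001632 K/W
R_carbon steel pipe wall = ln(83/75)/(2π×55×1) = 2.933×10^-4 K/W
R_ceramic-fibre blanket = ln(98/83)/(2π×0.0847×1) = 0.3122 K/W
R_total = 0.3141 K/W
Q = ΔT/R_total = 208/0.3141

q′ ≈ 662 W/m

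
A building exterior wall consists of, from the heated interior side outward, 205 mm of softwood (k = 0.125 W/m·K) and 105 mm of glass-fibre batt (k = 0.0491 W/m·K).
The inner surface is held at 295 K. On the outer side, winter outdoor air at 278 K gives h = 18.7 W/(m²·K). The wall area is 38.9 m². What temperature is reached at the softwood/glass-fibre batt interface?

T ≈ 288 K

Series thermal resistances:
R_softwood = L/(kA) = 0.205/(0.125×38.9) = 0.04216 K/W
R_glass-fibre batt = L/(kA) = 0.105/(0.0491×38.9) = 0.05497 K/W
R_outer film = 1/(h_o·A) = 1/(18.7×38.9) = 0.001375 K/W
R_total = 0.09851 K/W;  Q = ΔT/R_total = 17/0.09851 = 172.6 W
T_interface = T_inner − Q·ΣR(inner→interface) = 295 − 173×0.04216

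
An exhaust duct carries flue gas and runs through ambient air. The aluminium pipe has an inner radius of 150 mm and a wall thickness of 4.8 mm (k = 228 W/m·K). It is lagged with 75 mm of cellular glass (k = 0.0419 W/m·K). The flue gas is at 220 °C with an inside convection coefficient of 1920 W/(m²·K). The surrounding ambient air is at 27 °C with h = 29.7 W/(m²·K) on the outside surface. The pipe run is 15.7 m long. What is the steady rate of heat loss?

Q ≈ 1990 W

Cylindrical conduction, so R = ln(r₂/r₁)/(2πkL) per layer, in series:
R_inner film = 1/(h_i·2πr₁L) = 1/(1920×2π×0.15×15.7) = 3.52×10^-5 K/W
R_aluminium pipe wall = ln(154.8/150)/(2π×228×15.7) = 1.4×10^-6 K/W
R_cellular glass = ln(229.8/154.8)/(2π×0.0419×15.7) = 0.09558 K/W
R_outer film = 1/(h_o·2πr_oL) = 1/(29.7×2π×0.2298×15.7) = 0.001485 K/W
R_total = 0.09711 K/W
Q = ΔT/R_total = 193/0.09711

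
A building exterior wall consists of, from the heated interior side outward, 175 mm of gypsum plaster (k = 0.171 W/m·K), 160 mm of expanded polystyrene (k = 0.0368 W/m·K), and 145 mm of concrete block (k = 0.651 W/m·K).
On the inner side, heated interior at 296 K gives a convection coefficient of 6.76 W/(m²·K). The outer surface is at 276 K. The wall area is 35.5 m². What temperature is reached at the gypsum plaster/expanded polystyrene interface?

Treating each layer as a thermal resistance in series:
R_inner film = 1/(h_i·A) = 1/(6.76×35.5) = 0.004167 K/W
R_gypsum plaster = L/(kA) = 0.175/(0.171×35.5) = 0.02883 K/W
R_expanded polystyrene = L/(kA) = 0.16/(0.0368×35.5) = 0.1225 K/W
R_concrete block = L/(kA) = 0.145/(0.651×35.5) = 0.006274 K/W
R_total = 0.1617 K/W;  Q = ΔT/R_total = 20/0.1617 = 123.7 W
T_interface = T_inner − Q·ΣR(inner→interface) = 296 − 124×0.03299

T ≈ 292 K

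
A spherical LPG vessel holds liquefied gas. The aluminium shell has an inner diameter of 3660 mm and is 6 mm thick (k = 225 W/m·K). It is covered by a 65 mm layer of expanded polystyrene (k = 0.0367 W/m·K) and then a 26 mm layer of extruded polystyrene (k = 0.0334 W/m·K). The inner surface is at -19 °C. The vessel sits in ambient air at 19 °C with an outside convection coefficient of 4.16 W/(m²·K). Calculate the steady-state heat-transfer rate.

Each spherical layer contributes R = (1/r_i − 1/r_o)/(4πk):
R_aluminium shell = (1/1.83 − 1/1.836)/(4π×225) = 6.316×10^-7 K/W
R_expanded polystyrene = (1/1.836 − 1/1.901)/(4π×0.0367) = 0.04038 K/W
R_extruded polystyrene = (1/1.901 − 1/1.927)/(4π×0.0334) = 0.01691 K/W
R_outer film = 1/(h·4πr_o²) = 1/(4.16×4π×1.927²) = 0.005151 K/W
R_total = 0.06244 K/W
Q = ΔT/R_total = 38/0.06244

Q ≈ 609 W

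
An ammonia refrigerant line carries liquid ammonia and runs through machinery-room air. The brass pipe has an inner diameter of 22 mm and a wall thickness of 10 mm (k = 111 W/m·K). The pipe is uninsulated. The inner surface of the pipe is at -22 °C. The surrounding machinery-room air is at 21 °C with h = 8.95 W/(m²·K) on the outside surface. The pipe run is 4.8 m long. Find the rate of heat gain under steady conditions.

Q ≈ 243 W

Per-layer cylindrical resistances, series-summed:
R_brass pipe wall = ln(21/11)/(2π×111×4.8) = 1.932×10^-4 K/W
R_outer film = 1/(h_o·2πr_oL) = 1/(8.95×2π×0.021×4.8) = 0.1764 K/W
R_total = 0.1766 K/W
Q = ΔT/R_total = 43/0.1766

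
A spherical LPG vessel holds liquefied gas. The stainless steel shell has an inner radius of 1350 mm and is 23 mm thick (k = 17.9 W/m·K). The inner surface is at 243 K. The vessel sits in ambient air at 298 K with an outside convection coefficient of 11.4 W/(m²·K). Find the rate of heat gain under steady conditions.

Radial (spherical) resistances in series:
R_stainless steel shell = (1/1.35 − 1/1.373)/(4π×17.9) = 5.516×10^-5 K/W
R_outer film = 1/(h·4πr_o²) = 1/(11.4×4π×1.373²) = 0.003703 K/W
R_total = 0.003758 K/W
Q = ΔT/R_total = 55/0.003758

Q ≈ 14600 W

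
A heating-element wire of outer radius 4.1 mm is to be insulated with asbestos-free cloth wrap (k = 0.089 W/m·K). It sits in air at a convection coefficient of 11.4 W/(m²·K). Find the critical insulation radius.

For a cylinder r_cr = k/h = 0.089/11.4
r_cr = 7.81 mm; since the bare radius (4.1 mm) is below r_cr, adding a thin layer of insulation will *increase* heat loss.

r_cr ≈ 7.81 mm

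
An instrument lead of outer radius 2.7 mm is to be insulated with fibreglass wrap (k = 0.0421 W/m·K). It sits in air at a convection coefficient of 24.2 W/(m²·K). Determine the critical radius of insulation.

For a cylinder r_cr = k/h = 0.0421/24.2
r_cr = 1.74 mm; since the bare radius (2.7 mm) is above r_cr, any added insulation will reduce heat loss.

r_cr ≈ 1.74 mm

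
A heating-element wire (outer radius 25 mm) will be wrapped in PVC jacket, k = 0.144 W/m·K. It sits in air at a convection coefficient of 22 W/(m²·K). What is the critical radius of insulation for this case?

r_cr ≈ 6.55 mm

For a cylinder r_cr = k/h = 0.144/22
r_cr = 6.55 mm; since the bare radius (25 mm) is above r_cr, any added insulation will reduce heat loss.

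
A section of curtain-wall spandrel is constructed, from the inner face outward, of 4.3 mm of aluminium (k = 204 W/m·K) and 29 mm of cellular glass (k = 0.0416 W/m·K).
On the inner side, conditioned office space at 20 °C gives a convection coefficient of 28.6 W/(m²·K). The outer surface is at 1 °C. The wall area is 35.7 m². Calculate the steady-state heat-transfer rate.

Q ≈ 927 W

Thermal resistances in series:
R_inner film = 1/(h_i·A) = 1/(28.6×35.7) = 9.794×10^-4 K/W
R_aluminium = L/(kA) = 0.0043/(204×35.7) = 5.904×10^-7 K/W
R_cellular glass = L/(kA) = 0.029/(0.0416×35.7) = 0.01953 K/W
R_total = 0.02051 K/W
Q = ΔT / R_total = 19 / 0.02051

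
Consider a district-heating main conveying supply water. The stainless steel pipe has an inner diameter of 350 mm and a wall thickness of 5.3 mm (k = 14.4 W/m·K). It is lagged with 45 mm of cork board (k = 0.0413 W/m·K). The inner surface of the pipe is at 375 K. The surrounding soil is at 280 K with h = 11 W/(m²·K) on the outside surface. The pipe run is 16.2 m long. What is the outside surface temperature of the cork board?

T ≈ 287 K

Per-layer cylindrical resistances, series-summed:
R_stainless steel pipe wall = ln(180.3/175)/(2π×14.4×16.2) = 2.036×10^-5 K/W
R_cork board = ln(225.3/180.3)/(2π×0.0413×16.2) = 0.053 K/W
R_outer film = 1/(h_o·2πr_oL) = 1/(11×2π×0.2253×16.2) = 0.003964 K/W
R_total = 0.05699 K/W
Q = ΔT/R_total = 95/0.05699
Q = 1670 W
T_interface = T_inner − Q·ΣR(inner→interface) = 375 − 1670×0.05302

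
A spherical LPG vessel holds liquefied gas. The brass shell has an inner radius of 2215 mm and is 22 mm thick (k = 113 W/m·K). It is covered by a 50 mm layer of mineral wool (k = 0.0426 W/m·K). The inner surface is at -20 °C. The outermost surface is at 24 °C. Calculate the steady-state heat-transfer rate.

For a spherical shell R = (1/r₁ − 1/r₂)/(4πk); film R = 1/(h·4πr²). In series:
R_brass shell = (1/2.215 − 1/2.237)/(4π×113) = 3.127×10^-6 K/W
R_mineral wool = (1/2.237 − 1/2.287)/(4π×0.0426) = 0.01826 K/W
R_total = 0.01826 K/W
Q = ΔT/R_total = 44/0.01826

Q ≈ 2410 W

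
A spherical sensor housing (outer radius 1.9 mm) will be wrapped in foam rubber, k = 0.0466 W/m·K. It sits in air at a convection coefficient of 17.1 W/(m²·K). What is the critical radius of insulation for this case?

For a sphere r_cr = 2k/h = 2×0.0466/17.1
r_cr = 5.45 mm; since the bare radius (1.9 mm) is below r_cr, adding a thin layer of insulation will *increase* heat loss.

r_cr ≈ 5.45 mm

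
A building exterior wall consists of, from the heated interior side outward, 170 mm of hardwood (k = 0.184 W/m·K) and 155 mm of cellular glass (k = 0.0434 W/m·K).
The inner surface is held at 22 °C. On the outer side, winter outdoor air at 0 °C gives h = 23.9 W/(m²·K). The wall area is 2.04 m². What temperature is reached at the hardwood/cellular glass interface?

Treating each layer as a thermal resistance in series:
R_hardwood = L/(kA) = 0.17/(0.184×2.04) = 0.4529 K/W
R_cellular glass = L/(kA) = 0.155/(0.0434×2.04) = 1.751 K/W
R_outer film = 1/(h_o·A) = 1/(23.9×2.04) = 0.02051 K/W
R_total = 2.224 K/W;  Q = ΔT/R_total = 22/2.224 = 9.892 W
T_interface = T_inner − Q·ΣR(inner→interface) = 22 − 9.89×0.4529

T ≈ 17.5 °C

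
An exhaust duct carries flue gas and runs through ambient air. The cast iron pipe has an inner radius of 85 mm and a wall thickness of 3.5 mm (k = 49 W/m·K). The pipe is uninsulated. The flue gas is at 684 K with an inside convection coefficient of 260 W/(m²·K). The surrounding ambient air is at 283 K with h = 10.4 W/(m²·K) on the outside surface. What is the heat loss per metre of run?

Radial resistances (cylindrical: R_cond = ln(r_o/r_i)/(2πkL), R_conv = 1/(h·2πrL)):
R_inner film = 1/(h_i·2πr₁L) = 1/(260×2π×0.085×1) = 0.007202 K/W
R_cast iron pipe wall = ln(88.5/85)/(2π×49×1) = 1.311×10^-4 K/W
R_outer film = 1/(h_o·2πr_oL) = 1/(10.4×2π×0.0885×1) = 0.1729 K/W
R_total = 0.1803 K/W
Q = ΔT/R_total = 401/0.1803

q′ ≈ 2220 W/m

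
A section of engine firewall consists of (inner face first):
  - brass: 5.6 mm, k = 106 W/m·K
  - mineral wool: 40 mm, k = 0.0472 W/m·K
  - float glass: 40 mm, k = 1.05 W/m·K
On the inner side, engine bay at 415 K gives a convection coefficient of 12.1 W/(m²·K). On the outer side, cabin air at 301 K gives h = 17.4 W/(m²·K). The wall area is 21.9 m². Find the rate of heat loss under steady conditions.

Model the wall as resistances in series:
R_inner film = 1/(h_i·A) = 1/(12.1×21.9) = 0.003774 K/W
R_brass = L/(kA) = 0.0056/(106×21.9) = 2.412×10^-6 K/W
R_mineral wool = L/(kA) = 0.04/(0.0472×21.9) = 0.0387 K/W
R_float glass = L/(kA) = 0.04/(1.05×21.9) = 0.00174 K/W
R_outer film = 1/(h_o·A) = 1/(17.4×21.9) = 0.002624 K/W
R_total = 0.04684 K/W
Q = ΔT / R_total = 114 / 0.04684

Q ≈ 2430 W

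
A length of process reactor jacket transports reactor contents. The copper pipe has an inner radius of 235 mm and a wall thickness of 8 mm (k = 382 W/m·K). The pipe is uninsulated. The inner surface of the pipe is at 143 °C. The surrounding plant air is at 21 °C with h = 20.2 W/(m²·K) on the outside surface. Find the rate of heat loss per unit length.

Treating each annulus and film as a series resistance:
R_copper pipe wall = ln(243/235)/(2π×382×1) = 1.395×10^-5 K/W
R_outer film = 1/(h_o·2πr_oL) = 1/(20.2×2π×0.243×1) = 0.03242 K/W
R_total = 0.03244 K/W
Q = ΔT/R_total = 122/0.03244

q′ ≈ 3760 W/m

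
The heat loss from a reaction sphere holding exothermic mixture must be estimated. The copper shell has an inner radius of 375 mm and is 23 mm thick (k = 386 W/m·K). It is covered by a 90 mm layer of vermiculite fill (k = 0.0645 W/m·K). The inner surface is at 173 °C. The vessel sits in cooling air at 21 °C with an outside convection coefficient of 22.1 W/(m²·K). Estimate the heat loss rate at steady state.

Radial (spherical) resistances in series:
R_copper shell = (1/0.375 − 1/0.398)/(4π×386) = 3.177×10^-5 K/W
R_vermiculite fill = (1/0.398 − 1/0.488)/(4π×0.0645) = 0.5717 K/W
R_outer film = 1/(h·4πr_o²) = 1/(22.1×4π×0.488²) = 0.01512 K/W
R_total = 0.5869 K/W
Q = ΔT/R_total = 152/0.5869

Q ≈ 259 W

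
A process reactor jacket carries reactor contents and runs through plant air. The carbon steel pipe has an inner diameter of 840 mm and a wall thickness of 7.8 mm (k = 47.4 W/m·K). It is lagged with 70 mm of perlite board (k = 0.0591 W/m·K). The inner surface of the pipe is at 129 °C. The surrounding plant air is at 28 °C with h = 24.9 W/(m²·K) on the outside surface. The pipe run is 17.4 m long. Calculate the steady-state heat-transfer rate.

Q ≈ 4170 W

Treating each annulus and film as a series resistance:
R_carbon steel pipe wall = ln(427.8/420)/(2π×47.4×17.4) = 3.551×10^-6 K/W
R_perlite board = ln(497.8/427.8)/(2π×0.0591×17.4) = 0.02345 K/W
R_outer film = 1/(h_o·2πr_oL) = 1/(24.9×2π×0.4978×17.4) = 7.379×10^-4 K/W
R_total = 0.0242 K/W
Q = ΔT/R_total = 101/0.0242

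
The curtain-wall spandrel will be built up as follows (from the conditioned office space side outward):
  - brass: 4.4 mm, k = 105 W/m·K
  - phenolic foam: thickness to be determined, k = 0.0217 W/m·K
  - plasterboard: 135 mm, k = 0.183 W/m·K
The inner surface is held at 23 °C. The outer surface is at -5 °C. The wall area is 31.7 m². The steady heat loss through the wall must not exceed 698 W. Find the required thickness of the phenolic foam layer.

Using the resistance-network approach (series):
R_brass = L/(kA) = 0.0044/(105×31.7) = 1.322×10^-6 K/W
R_plasterboard = L/(kA) = 0.135/(0.183×31.7) = 0.02327 K/W
Sum of the known resistances R_other = 0.02327 K/W
Required total resistance R_tot = ΔT/Q_allow = 28/698 = 0.04011 K/W
R_phenolic foam = R_tot − R_other = 0.01684 K/W
L = R·k·A = 0.01684×0.0217×31.7

L ≈ 11.6 mm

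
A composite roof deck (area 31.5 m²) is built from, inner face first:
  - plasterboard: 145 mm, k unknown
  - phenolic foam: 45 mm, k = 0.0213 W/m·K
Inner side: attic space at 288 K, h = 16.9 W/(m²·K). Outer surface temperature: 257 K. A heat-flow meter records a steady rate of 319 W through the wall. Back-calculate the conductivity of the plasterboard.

Using the resistance-network approach (series):
R_inner film = 1/(h_i·A) = 1/(16.9×31.5) = 0.001878 K/W
R_phenolic foam = L/(kA) = 0.045/(0.0213×31.5) = 0.06707 K/W
Sum of known resistances R_other = 0.06895 K/W
Total R = ΔT/Q = 31/319 = 0.09718 K/W
R_plasterboard = R_total − R_other = 0.02823 K/W
k = L/(R·A) = 0.145/(0.02823×31.5)

k ≈ 0.163 W/(m·K)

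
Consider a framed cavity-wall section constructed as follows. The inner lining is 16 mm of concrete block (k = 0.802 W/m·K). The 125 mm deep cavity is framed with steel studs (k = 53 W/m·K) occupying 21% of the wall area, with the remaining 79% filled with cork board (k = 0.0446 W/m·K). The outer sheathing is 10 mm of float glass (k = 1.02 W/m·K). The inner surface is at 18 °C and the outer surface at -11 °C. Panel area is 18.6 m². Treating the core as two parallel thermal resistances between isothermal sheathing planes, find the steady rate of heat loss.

Sheathing layers in series; stud and cavity paths in parallel between them.
R_inner = 0.016/(0.802×18.6) = 0.001073 K/W
R_stud  = 0.125/(53×0.21×18.6) = 6.038×10^-4 K/W
R_cav   = 0.125/(0.0446×0.79×18.6) = 0.1907 K/W
1/R_core = 1/R_stud + 1/R_cav → R_core = 6.019×10^-4 K/W
R_outer = 0.01/(1.02×18.6) = 5.271×10^-4 K/W
R_total = 0.002202 K/W
Q = ΔT/R_total = 29/0.002202

Q ≈ 13200 W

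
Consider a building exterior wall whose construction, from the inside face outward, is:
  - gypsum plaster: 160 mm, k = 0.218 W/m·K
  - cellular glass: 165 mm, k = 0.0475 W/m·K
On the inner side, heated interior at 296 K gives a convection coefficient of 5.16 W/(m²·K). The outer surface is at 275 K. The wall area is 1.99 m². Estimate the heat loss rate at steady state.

Q ≈ 9.49 W

Thermal resistances in series:
R_inner film = 1/(h_i·A) = 1/(5.16×1.99) = 0.09739 K/W
R_gypsum plaster = L/(kA) = 0.16/(0.218×1.99) = 0.3688 K/W
R_cellular glass = L/(kA) = 0.165/(0.0475×1.99) = 1.746 K/W
R_total = 2.212 K/W
Q = ΔT / R_total = 21 / 2.212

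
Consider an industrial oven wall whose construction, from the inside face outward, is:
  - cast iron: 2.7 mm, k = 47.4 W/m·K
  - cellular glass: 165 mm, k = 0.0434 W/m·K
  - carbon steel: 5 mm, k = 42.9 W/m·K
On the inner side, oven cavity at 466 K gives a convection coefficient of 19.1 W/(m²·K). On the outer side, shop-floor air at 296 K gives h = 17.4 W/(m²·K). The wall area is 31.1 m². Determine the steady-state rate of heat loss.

Q ≈ 1350 W

Model the wall as resistances in series:
R_inner film = 1/(h_i·A) = 1/(19.1×31.1) = 0.001683 K/W
R_cast iron = L/(kA) = 0.0027/(47.4×31.1) = 1.832×10^-6 K/W
R_cellular glass = L/(kA) = 0.165/(0.0434×31.1) = 0.1222 K/W
R_carbon steel = L/(kA) = 0.005/(42.9×31.1) = 3.748×10^-6 K/W
R_outer film = 1/(h_o·A) = 1/(17.4×31.1) = 0.001848 K/W
R_total = 0.1258 K/W
Q = ΔT / R_total = 170 / 0.1258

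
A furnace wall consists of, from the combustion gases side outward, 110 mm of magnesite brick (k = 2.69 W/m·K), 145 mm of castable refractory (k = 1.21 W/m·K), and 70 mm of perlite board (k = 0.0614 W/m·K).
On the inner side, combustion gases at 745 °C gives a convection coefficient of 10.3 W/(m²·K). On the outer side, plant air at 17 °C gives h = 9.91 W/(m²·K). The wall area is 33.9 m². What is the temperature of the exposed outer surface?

T ≈ 66 °C

Series thermal resistances:
R_inner film = 1/(h_i·A) = 1/(10.3×33.9) = 0.002864 K/W
R_magnesite brick = L/(kA) = 0.11/(2.69×33.9) = 0.001206 K/W
R_castable refractory = L/(kA) = 0.145/(1.21×33.9) = 0.003535 K/W
R_perlite board = L/(kA) = 0.07/(0.0614×33.9) = 0.03363 K/W
R_outer film = 1/(h_o·A) = 1/(9.91×33.9) = 0.002977 K/W
R_total = 0.04421 K/W;  Q = ΔT/R_total = 728/0.04421 = 16470 W
T_interface = T_inner − Q·ΣR(inner→interface) = 745 − 16500×0.04124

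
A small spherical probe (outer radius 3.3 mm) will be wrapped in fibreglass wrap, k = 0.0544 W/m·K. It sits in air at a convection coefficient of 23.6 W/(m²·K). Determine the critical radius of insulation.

r_cr ≈ 4.61 mm

For a sphere r_cr = 2k/h = 2×0.0544/23.6
r_cr = 4.61 mm; since the bare radius (3.3 mm) is below r_cr, adding a thin layer of insulation will *increase* heat loss.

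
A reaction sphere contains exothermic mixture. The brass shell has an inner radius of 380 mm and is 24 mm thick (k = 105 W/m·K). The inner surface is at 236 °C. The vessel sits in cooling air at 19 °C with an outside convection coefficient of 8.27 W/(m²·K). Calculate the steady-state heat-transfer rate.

Each spherical layer contributes R = (1/r_i − 1/r_o)/(4πk):
R_brass shell = (1/0.38 − 1/0.404)/(4π×105) = 1.185×10^-4 K/W
R_outer film = 1/(h·4πr_o²) = 1/(8.27×4π×0.404²) = 0.05896 K/W
R_total = 0.05907 K/W
Q = ΔT/R_total = 217/0.05907

Q ≈ 3670 W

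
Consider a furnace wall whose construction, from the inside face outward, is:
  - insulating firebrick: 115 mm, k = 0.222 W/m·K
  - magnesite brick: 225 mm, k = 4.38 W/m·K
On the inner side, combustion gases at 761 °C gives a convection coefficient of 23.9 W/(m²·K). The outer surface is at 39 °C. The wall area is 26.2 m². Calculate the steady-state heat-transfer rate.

Thermal resistances in series:
R_inner film = 1/(h_i·A) = 1/(23.9×26.2) = 0.001597 K/W
R_insulating firebrick = L/(kA) = 0.115/(0.222×26.2) = 0.01977 K/W
R_magnesite brick = L/(kA) = 0.225/(4.38×26.2) = 0.001961 K/W
R_total = 0.02333 K/W
Q = ΔT / R_total = 722 / 0.02333

Q ≈ 30900 W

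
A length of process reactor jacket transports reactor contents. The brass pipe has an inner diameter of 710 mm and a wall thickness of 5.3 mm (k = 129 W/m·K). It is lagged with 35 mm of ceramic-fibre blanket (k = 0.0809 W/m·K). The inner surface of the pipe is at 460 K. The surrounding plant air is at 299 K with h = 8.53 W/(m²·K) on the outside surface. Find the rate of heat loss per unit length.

q′ ≈ 701 W/m

For a radial system each layer contributes R = ln(r_out/r_in)/(2πkL); films add R = 1/(hA).
R_brass pipe wall = ln(360.3/355)/(2π×129×1) = 1.828×10^-5 K/W
R_ceramic-fibre blanket = ln(395.3/360.3)/(2π×0.0809×1) = 0.1824 K/W
R_outer film = 1/(h_o·2πr_oL) = 1/(8.53×2π×0.3953×1) = 0.0472 K/W
R_total = 0.2296 K/W
Q = ΔT/R_total = 161/0.2296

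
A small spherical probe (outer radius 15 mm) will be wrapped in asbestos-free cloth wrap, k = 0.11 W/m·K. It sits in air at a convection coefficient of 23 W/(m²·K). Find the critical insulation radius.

r_cr ≈ 9.57 mm

For a sphere r_cr = 2k/h = 2×0.11/23
r_cr = 9.57 mm; since the bare radius (15 mm) is above r_cr, any added insulation will reduce heat loss.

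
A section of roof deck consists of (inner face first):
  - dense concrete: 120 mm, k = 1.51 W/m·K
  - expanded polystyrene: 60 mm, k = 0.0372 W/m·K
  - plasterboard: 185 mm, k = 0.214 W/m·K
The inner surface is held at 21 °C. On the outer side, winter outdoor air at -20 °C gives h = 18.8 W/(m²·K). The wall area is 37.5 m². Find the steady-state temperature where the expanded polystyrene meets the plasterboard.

T ≈ -5.58 °C

Thermal resistances in series:
R_dense concrete = L/(kA) = 0.12/(1.51×37.5) = 0.002119 K/W
R_expanded polystyrene = L/(kA) = 0.06/(0.0372×37.5) = 0.04301 K/W
R_plasterboard = L/(kA) = 0.185/(0.214×37.5) = 0.02305 K/W
R_outer film = 1/(h_o·A) = 1/(18.8×37.5) = 0.001418 K/W
R_total = 0.0696 K/W;  Q = ΔT/R_total = 41/0.0696 = 589.1 W
T_interface = T_inner − Q·ΣR(inner→interface) = 21 − 589×0.04513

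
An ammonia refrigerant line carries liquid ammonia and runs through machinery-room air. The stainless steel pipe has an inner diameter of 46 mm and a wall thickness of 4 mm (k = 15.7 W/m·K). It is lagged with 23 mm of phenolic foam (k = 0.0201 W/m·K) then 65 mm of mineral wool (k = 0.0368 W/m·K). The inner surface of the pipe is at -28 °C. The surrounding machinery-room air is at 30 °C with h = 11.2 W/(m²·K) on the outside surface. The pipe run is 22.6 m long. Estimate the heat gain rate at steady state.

Q ≈ 152 W

Radial resistances (cylindrical: R_cond = ln(r_o/r_i)/(2πkL), R_conv = 1/(h·2πrL)):
R_stainless steel pipe wall = ln(27/23)/(2π×15.7×22.6) = 7.192×10^-5 K/W
R_phenolic foam = ln(50/27)/(2π×0.0201×22.6) = 0.2159 K/W
R_mineral wool = ln(115/50)/(2π×0.0368×22.6) = 0.1594 K/W
R_outer film = 1/(h_o·2πr_oL) = 1/(11.2×2π×0.115×22.6) = 0.005468 K/W
R_total = 0.3808 K/W
Q = ΔT/R_total = 58/0.3808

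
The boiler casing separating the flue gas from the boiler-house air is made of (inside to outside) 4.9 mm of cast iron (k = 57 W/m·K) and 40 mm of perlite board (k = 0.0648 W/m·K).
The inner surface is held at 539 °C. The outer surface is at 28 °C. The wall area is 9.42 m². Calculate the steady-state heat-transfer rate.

Series thermal resistances:
R_cast iron = L/(kA) = 0.0049/(57×9.42) = 9.126×10^-6 K/W
R_perlite board = L/(kA) = 0.04/(0.0648×9.42) = 0.06553 K/W
R_total = 0.06554 K/W
Q = ΔT / R_total = 511 / 0.06554

Q ≈ 7800 W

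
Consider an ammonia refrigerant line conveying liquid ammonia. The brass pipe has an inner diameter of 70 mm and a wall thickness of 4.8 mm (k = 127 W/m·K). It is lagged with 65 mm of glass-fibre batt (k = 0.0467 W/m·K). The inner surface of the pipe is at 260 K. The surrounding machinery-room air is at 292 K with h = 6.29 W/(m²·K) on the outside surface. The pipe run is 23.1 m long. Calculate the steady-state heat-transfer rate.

Treating each annulus and film as a series resistance:
R_brass pipe wall = ln(39.8/35)/(2π×127×23.1) = 6.972×10^-6 K/W
R_glass-fibre batt = ln(104.8/39.8)/(2π×0.0467×23.1) = 0.1428 K/W
R_outer film = 1/(h_o·2πr_oL) = 1/(6.29×2π×0.1048×23.1) = 0.01045 K/W
R_total = 0.1533 K/W
Q = ΔT/R_total = 32/0.1533

Q ≈ 209 W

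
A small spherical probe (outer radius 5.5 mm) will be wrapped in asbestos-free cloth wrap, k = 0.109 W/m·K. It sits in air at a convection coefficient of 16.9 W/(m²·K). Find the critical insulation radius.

For a sphere r_cr = 2k/h = 2×0.109/16.9
r_cr = 12.9 mm; since the bare radius (5.5 mm) is below r_cr, adding a thin layer of insulation will *increase* heat loss.

r_cr ≈ 12.9 mm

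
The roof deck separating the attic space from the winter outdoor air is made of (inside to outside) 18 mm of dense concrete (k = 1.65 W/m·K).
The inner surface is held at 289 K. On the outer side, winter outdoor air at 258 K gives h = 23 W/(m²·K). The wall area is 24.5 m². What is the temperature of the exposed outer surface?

Using the resistance-network approach (series):
R_dense concrete = L/(kA) = 0.018/(1.65×24.5) = 4.453×10^-4 K/W
R_outer film = 1/(h_o·A) = 1/(23×24.5) = 0.001775 K/W
R_total = 0.00222 K/W;  Q = ΔT/R_total = 31/0.00222 = 13960 W
T_interface = T_inner − Q·ΣR(inner→interface) = 289 − 14000×4.453×10^-4

T ≈ 283 K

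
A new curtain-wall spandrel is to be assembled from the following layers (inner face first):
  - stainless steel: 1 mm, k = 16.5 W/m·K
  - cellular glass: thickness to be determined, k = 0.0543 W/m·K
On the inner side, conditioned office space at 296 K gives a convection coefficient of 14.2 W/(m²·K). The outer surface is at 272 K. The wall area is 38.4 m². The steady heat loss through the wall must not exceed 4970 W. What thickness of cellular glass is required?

Treating each layer as a thermal resistance in series:
R_inner film = 1/(h_i·A) = 1/(14.2×38.4) = 0.001834 K/W
R_stainless steel = L/(kA) = 0.001/(16.5×38.4) = 1.578×10^-6 K/W
Sum of the known resistances R_other = 0.001835 K/W
Required total resistance R_tot = ΔT/Q_allow = 24/4970 = 0.004829 K/W
R_cellular glass = R_tot − R_other = 0.002993 K/W
L = R·k·A = 0.002993×0.0543×38.4

L ≈ 6.24 mm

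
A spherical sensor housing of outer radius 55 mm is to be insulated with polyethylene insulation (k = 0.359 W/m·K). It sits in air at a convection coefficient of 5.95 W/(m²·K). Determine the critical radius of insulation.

For a sphere r_cr = 2k/h = 2×0.359/5.95
r_cr = 121 mm; since the bare radius (55 mm) is below r_cr, adding a thin layer of insulation will *increase* heat loss.

r_cr ≈ 121 mm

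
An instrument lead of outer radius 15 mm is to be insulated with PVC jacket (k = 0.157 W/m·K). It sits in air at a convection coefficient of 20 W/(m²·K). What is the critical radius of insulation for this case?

For a cylinder r_cr = k/h = 0.157/20
r_cr = 7.85 mm; since the bare radius (15 mm) is above r_cr, any added insulation will reduce heat loss.

r_cr ≈ 7.85 mm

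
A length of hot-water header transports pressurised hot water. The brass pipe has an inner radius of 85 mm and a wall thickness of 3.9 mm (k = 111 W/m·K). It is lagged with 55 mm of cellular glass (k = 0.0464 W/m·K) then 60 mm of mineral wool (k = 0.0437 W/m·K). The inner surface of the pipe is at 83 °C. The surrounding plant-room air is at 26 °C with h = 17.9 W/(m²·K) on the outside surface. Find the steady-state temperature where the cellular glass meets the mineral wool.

T ≈ 51.2 °C

Treating each annulus and film as a series resistance:
R_brass pipe wall = ln(88.9/85)/(2π×111×1) = 6.432×10^-5 K/W
R_cellular glass = ln(143.9/88.9)/(2π×0.0464×1) = 1.652 K/W
R_mineral wool = ln(203.9/143.9)/(2π×0.0437×1) = 1.269 K/W
R_outer film = 1/(h_o·2πr_oL) = 1/(17.9×2π×0.2039×1) = 0.04361 K/W
R_total = 2.965 K/W
Q = ΔT/R_total = 57/2.965
Q = 19.2 W/m
T_interface = T_inner − Q·ΣR(inner→interface) = 83 − 19.2×1.652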